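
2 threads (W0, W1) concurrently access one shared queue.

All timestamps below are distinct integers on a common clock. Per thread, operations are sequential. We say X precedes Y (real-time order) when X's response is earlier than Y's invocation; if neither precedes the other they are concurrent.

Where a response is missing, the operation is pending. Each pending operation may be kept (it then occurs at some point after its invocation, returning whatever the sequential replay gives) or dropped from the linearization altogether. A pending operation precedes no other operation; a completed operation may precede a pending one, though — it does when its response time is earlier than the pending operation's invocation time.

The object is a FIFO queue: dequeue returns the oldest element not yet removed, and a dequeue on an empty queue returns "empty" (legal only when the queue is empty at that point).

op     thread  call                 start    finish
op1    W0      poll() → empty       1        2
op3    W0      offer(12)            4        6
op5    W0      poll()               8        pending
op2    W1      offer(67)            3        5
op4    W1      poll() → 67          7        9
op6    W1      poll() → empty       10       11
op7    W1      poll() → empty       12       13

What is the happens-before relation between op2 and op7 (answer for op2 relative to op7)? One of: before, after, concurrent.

op2 spans [3,5], op7 spans [12,13]
resp(op2)=5 < inv(op7)=12

before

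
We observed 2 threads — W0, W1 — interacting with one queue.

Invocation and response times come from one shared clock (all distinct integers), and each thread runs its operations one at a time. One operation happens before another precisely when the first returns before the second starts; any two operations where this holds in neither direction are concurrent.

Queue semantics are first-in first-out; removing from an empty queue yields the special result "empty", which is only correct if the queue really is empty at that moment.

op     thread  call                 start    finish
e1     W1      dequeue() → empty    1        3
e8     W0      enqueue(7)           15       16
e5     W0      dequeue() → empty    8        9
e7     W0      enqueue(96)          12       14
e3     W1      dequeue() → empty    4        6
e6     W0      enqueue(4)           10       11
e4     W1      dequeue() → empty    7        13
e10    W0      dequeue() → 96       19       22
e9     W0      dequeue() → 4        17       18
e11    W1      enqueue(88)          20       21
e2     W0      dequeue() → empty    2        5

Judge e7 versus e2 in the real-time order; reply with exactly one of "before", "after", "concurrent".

e7 spans [12,14], e2 spans [2,5]
resp(e2)=5 < inv(e7)=12

after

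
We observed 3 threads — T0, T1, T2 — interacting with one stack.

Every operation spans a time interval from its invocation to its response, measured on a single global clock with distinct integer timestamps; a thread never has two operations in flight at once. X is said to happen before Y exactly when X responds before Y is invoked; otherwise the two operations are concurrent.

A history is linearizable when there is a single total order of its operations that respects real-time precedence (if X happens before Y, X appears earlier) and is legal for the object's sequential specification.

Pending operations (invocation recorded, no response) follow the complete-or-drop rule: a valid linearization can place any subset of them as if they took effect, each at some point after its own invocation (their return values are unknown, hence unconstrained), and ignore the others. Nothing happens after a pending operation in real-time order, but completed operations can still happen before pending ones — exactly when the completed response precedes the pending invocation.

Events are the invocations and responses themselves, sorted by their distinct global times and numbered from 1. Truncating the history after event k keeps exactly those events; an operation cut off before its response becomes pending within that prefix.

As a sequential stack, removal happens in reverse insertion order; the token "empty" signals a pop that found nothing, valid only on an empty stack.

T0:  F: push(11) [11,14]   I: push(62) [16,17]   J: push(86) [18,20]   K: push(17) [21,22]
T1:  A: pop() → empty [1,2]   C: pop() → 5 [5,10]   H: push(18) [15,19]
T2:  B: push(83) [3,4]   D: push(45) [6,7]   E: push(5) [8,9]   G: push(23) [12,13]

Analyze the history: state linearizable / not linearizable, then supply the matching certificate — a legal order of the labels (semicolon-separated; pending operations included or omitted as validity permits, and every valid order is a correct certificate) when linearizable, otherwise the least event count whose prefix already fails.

linearizable — witness: A; B; D; E; C; F; G; H; I; J; K

1. A pop() → empty, leaving stack <>
2. B push(83), leaving stack <83>
3. D push(45), leaving stack <83,45>
4. E push(5), leaving stack <83,45,5>
5. C pop() → 5, leaving stack <83,45>
6. F push(11), leaving stack <83,45,11>
7. G push(23), leaving stack <83,45,11,23>
8. H push(18), leaving stack <83,45,11,23,18>
9. I push(62), leaving stack <83,45,11,23,18,62>
10. J push(86), leaving stack <83,45,11,23,18,62,86>
11. K push(17), leaving stack <83,45,11,23,18,62,86,17>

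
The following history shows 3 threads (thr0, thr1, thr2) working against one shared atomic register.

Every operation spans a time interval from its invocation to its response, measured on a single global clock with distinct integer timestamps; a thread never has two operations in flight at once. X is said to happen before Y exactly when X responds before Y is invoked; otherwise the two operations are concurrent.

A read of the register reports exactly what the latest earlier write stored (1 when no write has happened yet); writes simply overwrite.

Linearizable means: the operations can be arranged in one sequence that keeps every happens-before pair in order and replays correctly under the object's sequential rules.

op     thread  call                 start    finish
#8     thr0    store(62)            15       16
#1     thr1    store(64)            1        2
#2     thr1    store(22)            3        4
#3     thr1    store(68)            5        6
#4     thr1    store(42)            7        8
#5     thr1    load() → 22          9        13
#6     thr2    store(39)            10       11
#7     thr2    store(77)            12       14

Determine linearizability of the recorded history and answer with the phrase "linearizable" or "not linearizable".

not linearizable

events 1..12 are fine; event 13 — the response of #5 at time 13 — makes the prefix non-linearizable
checked exhaustively: 2 real-time-consistent orders of 6 completed operations, zero legal atomic register replays
include/drop combinations of the 1 pending operation (#7) were all tried; none helps
e.g. #1, #2, #3, #4, #5, #6 (pending dropped): illegal at step 5, since #5 load() → 22 cannot apply there
e.g. #1, #2, #3, #4, #6, #5 (pending dropped): illegal at step 6, since #5 load() → 22 cannot apply there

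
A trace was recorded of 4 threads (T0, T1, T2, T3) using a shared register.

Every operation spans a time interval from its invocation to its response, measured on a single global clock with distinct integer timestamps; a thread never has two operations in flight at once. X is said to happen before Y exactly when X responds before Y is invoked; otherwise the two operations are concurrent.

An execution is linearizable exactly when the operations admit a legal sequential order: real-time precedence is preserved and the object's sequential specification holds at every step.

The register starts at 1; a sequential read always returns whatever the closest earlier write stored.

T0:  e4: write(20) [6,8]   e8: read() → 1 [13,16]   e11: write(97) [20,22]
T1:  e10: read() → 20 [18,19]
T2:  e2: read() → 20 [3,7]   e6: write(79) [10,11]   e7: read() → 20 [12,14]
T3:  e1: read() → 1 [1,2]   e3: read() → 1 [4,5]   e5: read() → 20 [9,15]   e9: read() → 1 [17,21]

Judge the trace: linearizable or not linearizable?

not linearizable

cut after 13 events: linearizable; cut after 14 events (e7 responds, time 14): not linearizable
3 orders of the 6 completed register ops respect real time; none is legal
no escape via the 2 pending operations (e5, e8): every completion choice fails
sample order e1, e2, e3, e4, e6, e7 (pending dropped) stalls at step 2 — e2 read() → 20 has no legal effect
sample order e1, e3, e2, e4, e6, e7 (pending dropped) stalls at step 3 — e2 read() → 20 has no legal effect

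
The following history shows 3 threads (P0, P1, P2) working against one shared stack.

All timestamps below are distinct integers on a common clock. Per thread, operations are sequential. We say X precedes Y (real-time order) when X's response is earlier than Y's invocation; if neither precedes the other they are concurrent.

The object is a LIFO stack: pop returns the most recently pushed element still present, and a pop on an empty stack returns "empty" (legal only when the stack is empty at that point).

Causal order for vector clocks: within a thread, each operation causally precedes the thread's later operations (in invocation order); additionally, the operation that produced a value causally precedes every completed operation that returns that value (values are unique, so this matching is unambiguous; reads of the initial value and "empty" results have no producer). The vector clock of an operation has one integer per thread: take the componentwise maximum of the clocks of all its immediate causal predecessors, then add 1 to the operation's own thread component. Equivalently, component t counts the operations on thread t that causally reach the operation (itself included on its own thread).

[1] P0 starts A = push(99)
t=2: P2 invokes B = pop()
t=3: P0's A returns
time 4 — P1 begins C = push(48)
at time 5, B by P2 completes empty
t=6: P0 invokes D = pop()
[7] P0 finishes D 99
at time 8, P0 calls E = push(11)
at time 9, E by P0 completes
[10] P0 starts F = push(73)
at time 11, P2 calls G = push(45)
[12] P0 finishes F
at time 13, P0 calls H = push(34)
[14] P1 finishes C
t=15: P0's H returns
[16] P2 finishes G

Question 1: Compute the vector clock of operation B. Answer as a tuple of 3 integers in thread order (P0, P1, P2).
(0, 0, 1)

root op B, invoked 2: fresh clock plus P2's own tick → (0, 0, 1)
root op C, invoked 4: fresh clock plus P1's own tick → (0, 1, 0)
root op A, invoked 1: fresh clock plus P0's own tick → (1, 0, 0)
VC(G, invoked at 11): max of VC(B)=(0, 0, 1), then +1 on thread P2 → (0, 0, 2)
VC(D, invoked at 6): max of VC(A)=(1, 0, 0), then +1 on thread P0 → (2, 0, 0)
VC(E, invoked at 8): max of VC(D)=(2, 0, 0), then +1 on thread P0 → (3, 0, 0)
VC(F, invoked at 10): max of VC(E)=(3, 0, 0), then +1 on thread P0 → (4, 0, 0)
VC(H, invoked at 13): max of VC(F)=(4, 0, 0), then +1 on thread P0 → (5, 0, 0)
target: VC(B) = (0, 0, 1)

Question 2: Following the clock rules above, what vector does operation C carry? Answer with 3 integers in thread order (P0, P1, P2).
(0, 1, 0)

B (invocation 2): nothing precedes it; P2's component alone gives (0, 0, 1)
C (invocation 4): nothing precedes it; P1's component alone gives (0, 1, 0)
A (invocation 1): nothing precedes it; P0's component alone gives (1, 0, 0)
G, invoked 11, takes VC(B)=(0, 0, 1) under max, adds 1 for P2 → (0, 0, 2)
D, invoked 6, takes VC(A)=(1, 0, 0) under max, adds 1 for P0 → (2, 0, 0)
E, invoked 8, takes VC(D)=(2, 0, 0) under max, adds 1 for P0 → (3, 0, 0)
F, invoked 10, takes VC(E)=(3, 0, 0) under max, adds 1 for P0 → (4, 0, 0)
H, invoked 13, takes VC(F)=(4, 0, 0) under max, adds 1 for P0 → (5, 0, 0)
target: VC(C) = (0, 1, 0)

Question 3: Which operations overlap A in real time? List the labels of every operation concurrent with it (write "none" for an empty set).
B

A spans [1,3]: anything still running between times 1 and 3 counts as concurrent
B [2,5]: concurrent
C [4,14]: after
D [6,7]: after
E [8,9]: after
F [10,12]: after
G [11,16]: after
H [13,15]: after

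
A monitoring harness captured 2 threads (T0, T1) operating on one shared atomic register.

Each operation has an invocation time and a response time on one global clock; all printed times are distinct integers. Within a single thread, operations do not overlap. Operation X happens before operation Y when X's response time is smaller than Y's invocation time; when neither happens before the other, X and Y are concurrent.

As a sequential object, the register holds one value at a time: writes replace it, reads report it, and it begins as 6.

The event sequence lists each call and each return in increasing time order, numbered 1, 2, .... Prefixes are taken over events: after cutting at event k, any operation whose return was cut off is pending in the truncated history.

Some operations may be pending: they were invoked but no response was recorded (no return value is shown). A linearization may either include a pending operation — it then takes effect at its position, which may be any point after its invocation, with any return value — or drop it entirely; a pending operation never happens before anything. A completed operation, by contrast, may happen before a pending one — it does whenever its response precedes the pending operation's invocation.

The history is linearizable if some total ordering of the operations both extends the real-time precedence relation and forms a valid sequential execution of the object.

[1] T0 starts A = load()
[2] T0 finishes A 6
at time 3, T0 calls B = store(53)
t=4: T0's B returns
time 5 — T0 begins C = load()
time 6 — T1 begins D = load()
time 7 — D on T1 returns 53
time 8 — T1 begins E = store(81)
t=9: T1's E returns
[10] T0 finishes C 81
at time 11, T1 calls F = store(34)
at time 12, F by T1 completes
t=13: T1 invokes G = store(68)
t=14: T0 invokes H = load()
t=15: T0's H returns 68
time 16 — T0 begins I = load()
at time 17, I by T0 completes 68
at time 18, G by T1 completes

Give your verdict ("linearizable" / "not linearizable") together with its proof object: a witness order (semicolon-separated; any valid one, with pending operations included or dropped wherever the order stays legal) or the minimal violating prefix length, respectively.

1. A load() → 6, leaving value 6
2. B store(53), leaving value 53
3. D load() → 53, leaving value 53
4. E store(81), leaving value 81
5. C load() → 81, leaving value 81
6. F store(34), leaving value 34
7. G store(68), leaving value 68
8. H load() → 68, leaving value 68
9. I load() → 68, leaving value 68

linearizable — witness: A; B; D; E; C; F; G; H; I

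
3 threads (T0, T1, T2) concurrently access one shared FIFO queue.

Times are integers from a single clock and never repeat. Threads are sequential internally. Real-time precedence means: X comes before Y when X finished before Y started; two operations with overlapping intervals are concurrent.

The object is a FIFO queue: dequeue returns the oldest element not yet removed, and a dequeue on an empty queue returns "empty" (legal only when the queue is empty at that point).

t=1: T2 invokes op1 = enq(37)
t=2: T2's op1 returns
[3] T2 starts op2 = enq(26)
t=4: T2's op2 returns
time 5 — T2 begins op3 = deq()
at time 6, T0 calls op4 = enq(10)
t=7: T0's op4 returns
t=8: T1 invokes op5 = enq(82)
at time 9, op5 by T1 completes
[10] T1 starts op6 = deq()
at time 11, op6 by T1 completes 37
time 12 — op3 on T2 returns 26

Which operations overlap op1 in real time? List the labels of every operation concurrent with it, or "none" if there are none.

none

concurrent with op1 ([1,2]): every op whose interval crosses 1..2
op2 [3,4]: after
op3 [5,12]: after
op4 [6,7]: after
op5 [8,9]: after
op6 [10,11]: after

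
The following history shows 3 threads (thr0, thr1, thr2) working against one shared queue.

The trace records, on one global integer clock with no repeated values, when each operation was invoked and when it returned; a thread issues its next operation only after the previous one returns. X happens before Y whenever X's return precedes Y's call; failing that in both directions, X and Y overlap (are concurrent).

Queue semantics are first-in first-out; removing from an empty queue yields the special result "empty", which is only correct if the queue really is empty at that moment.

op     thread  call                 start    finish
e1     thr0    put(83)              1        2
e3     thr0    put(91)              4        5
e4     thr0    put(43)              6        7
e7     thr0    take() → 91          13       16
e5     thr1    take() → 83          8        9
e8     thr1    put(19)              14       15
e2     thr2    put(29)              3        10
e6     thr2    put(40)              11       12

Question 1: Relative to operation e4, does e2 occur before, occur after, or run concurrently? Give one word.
concurrent

e2 spans [3,10], e4 spans [6,7]
the intervals overlap in both directions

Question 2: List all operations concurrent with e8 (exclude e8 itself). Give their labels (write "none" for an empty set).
e7

concurrent with e8 ([14,15]): every op whose interval crosses 14..15
e1 [1,2]: before
e2 [3,10]: before
e3 [4,5]: before
e4 [6,7]: before
e5 [8,9]: before
e6 [11,12]: before
e7 [13,16]: concurrent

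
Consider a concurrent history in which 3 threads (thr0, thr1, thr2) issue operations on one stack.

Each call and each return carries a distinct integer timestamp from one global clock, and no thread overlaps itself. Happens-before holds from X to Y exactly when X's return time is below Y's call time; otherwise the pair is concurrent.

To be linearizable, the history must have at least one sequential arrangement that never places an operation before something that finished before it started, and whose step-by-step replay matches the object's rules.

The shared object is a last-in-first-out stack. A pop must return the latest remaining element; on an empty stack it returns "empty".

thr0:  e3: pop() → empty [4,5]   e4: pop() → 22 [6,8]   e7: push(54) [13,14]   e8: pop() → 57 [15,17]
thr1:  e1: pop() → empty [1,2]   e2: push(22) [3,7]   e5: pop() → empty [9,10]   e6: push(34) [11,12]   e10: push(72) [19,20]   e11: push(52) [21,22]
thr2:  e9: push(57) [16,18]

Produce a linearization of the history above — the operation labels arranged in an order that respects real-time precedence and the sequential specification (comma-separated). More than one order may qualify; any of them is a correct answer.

e1, e3, e2, e4, e5, e6, e7, e9, e8, e10, e11

step 1: e1 pop() → empty — stack <>
step 2: e3 pop() → empty — stack <>
step 3: e2 push(22) — stack <22>
step 4: e4 pop() → 22 — stack <>
step 5: e5 pop() → empty — stack <>
step 6: e6 push(34) — stack <34>
step 7: e7 push(54) — stack <34,54>
step 8: e9 push(57) — stack <34,54,57>
step 9: e8 pop() → 57 — stack <34,54>
step 10: e10 push(72) — stack <34,54,72>
step 11: e11 push(52) — stack <34,54,72,52>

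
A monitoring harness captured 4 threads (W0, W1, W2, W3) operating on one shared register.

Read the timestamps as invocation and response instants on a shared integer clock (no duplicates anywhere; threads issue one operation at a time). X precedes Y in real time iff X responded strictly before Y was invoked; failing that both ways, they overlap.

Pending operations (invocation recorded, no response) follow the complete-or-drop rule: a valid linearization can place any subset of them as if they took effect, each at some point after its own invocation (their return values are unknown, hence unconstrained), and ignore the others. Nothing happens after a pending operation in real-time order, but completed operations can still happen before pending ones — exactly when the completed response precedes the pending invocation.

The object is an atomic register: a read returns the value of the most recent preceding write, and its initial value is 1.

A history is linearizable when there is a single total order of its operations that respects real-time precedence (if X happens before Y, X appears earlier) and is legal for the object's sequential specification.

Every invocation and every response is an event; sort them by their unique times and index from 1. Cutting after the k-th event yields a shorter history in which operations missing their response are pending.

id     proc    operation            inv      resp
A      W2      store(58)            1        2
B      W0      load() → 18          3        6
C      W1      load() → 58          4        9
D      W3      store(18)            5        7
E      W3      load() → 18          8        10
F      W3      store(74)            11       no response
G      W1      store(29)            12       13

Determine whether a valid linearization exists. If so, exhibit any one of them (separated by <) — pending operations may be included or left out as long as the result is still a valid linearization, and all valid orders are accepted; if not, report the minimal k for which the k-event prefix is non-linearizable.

after step 1 (A store(58)): value 58
after step 2 (C load() → 58): value 58
after step 3 (D store(18)): value 18
after step 4 (B load() → 18): value 18
after step 5 (E load() → 18): value 18
after step 6 (F store(74) (pending, included)): value 74
after step 7 (G store(29)): value 29

linearizable — witness: A < C < D < B < E < F < G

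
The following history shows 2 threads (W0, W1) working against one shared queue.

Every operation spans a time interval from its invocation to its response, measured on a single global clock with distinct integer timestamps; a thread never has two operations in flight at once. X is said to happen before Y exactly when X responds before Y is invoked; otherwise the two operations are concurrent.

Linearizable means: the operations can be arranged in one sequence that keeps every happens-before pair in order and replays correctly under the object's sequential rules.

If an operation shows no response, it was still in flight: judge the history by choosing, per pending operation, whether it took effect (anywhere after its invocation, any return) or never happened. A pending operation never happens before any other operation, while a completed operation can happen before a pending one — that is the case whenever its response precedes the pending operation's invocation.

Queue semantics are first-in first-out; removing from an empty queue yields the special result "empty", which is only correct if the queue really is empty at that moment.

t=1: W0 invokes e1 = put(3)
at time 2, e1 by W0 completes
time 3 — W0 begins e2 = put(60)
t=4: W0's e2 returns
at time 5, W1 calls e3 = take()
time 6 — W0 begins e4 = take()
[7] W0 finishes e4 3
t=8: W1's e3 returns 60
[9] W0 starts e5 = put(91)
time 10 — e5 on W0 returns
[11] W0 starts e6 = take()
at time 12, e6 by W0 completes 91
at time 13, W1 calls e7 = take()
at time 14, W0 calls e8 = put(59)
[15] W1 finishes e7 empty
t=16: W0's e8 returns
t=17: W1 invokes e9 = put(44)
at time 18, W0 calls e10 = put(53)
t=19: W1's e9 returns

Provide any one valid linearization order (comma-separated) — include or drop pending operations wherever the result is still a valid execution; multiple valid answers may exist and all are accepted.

1. e1 put(3), leaving queue <3>
2. e2 put(60), leaving queue <3,60>
3. e4 take() → 3, leaving queue <60>
4. e3 take() → 60, leaving queue <>
5. e5 put(91), leaving queue <91>
6. e6 take() → 91, leaving queue <>
7. e7 take() → empty, leaving queue <>
8. e8 put(59), leaving queue <59>
9. e9 put(44), leaving queue <59,44>

e1, e2, e4, e3, e5, e6, e7, e8, e9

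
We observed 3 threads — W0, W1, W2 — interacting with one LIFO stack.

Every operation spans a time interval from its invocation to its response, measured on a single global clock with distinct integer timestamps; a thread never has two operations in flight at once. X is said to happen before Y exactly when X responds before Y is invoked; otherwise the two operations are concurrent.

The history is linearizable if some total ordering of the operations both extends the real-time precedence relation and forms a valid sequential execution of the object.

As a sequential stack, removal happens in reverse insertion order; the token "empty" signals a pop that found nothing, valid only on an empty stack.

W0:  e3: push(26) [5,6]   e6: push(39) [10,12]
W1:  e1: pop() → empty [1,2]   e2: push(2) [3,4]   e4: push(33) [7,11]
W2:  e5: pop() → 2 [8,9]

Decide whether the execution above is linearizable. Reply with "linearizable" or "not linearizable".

not linearizable

the violation lands at event 9, e5's response at time 9: events 1..8 linearize, events 1..9 do not
exhaustive check: the 4 completed LIFO stack ops admit one real-time order; illegal
every completion of the 1 pending operation (e4) was checked; none linearizes
e.g. e1, e2, e3, e5 (pending dropped): illegal at step 4, since e5 pop() → 2 cannot apply there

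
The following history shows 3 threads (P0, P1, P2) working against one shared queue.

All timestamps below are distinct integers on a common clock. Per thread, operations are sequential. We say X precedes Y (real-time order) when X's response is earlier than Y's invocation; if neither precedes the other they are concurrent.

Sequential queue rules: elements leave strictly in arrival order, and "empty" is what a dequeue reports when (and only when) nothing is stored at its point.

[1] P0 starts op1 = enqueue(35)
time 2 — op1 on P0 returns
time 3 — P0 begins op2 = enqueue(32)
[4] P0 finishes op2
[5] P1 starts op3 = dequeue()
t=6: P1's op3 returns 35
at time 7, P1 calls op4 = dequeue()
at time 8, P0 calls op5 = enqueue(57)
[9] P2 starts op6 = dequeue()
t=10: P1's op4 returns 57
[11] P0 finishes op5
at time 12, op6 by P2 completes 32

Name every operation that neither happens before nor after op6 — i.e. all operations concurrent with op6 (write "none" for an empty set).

op6 spans [9,12]; an op avoiding the whole window 9..12 is ordered, any other is concurrent
op1 [1,2]: before
op2 [3,4]: before
op3 [5,6]: before
op4 [7,10]: concurrent
op5 [8,11]: concurrent

op4, op5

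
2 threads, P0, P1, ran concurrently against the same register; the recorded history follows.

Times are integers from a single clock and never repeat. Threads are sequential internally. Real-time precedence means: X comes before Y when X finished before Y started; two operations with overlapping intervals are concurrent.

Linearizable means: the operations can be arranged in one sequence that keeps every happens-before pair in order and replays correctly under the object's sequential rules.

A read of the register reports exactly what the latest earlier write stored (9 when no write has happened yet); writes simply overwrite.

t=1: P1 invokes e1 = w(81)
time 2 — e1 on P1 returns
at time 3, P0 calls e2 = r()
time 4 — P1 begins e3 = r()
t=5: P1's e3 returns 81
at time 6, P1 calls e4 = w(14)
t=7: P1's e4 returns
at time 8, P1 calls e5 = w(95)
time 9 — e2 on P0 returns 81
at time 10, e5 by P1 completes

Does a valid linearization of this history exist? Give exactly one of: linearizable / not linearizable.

linearizable

a witness: e1, e2, e3, e4, e5
step 1: e1 w(81) — value 81
step 2: e2 r() → 81 — value 81
step 3: e3 r() → 81 — value 81
step 4: e4 w(14) — value 14
step 5: e5 w(95) — value 95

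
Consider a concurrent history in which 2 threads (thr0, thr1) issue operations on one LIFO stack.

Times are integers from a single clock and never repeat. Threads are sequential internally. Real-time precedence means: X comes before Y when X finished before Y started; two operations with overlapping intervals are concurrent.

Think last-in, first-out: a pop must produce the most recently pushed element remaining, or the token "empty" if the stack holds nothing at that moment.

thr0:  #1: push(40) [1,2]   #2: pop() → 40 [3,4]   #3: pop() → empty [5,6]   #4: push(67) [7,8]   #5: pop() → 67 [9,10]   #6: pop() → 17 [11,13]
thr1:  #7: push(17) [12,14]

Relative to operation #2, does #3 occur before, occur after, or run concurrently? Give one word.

#3 spans [5,6], #2 spans [3,4]
resp(#2)=4 < inv(#3)=5

after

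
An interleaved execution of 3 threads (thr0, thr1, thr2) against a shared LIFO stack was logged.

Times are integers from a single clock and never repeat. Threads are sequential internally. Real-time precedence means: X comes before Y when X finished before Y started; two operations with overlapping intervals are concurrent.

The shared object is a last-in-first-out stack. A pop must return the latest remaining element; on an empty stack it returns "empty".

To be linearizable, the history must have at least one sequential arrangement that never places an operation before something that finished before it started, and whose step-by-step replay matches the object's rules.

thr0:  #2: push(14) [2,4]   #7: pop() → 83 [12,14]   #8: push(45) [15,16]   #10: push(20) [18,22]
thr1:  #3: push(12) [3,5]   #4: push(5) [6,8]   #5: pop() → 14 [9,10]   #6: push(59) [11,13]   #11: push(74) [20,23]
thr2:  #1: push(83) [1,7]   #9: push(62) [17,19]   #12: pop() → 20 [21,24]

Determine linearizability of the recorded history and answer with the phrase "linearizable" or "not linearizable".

not linearizable

through event 9 a valid linearization exists; event 10 (#5 responding at time 10) ends that
every one of the 8 real-time-consistent orders over 5 completed LIFO stack ops fails the sequential spec
one such order, #1, #2, #3, #4, #5, breaks at step 5 where #5 pop() → 14 is illegal
one such order, #1, #3, #2, #4, #5, breaks at step 5 where #5 pop() → 14 is illegal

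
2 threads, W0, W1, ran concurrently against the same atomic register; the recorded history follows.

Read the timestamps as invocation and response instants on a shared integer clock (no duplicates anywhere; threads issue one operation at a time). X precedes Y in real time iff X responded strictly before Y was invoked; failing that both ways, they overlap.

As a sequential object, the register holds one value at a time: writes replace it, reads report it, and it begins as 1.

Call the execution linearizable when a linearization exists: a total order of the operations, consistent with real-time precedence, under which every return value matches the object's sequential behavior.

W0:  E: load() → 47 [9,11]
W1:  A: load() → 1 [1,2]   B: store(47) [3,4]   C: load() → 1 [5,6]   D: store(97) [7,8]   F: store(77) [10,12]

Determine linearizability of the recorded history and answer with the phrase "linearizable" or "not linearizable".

prefix check: 1..5 passes, 1..6 fails once C's time-6 response joins
one real-time candidate order over the 3 completed operations — the atomic register replay rejects it
for example A, B, C fails at step 3: C load() → 1 is not legal there

not linearizable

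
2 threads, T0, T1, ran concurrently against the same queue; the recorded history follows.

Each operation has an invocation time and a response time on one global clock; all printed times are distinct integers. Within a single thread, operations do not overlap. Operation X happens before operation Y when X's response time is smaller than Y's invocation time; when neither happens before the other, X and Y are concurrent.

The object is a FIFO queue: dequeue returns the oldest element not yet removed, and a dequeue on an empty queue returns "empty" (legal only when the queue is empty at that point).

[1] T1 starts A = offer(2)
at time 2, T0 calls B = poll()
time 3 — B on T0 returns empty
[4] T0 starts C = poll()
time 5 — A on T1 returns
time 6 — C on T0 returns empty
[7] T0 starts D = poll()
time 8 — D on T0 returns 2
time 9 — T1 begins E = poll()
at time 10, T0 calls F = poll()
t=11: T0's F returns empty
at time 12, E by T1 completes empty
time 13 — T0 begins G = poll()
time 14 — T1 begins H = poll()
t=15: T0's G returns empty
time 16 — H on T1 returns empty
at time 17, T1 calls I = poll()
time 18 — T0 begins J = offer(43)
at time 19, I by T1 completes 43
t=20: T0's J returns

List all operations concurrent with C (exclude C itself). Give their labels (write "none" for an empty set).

overlap test against C [4,6]: concurrent iff the interval meets 4..6
A [1,5]: concurrent
B [2,3]: before
D [7,8]: after
E [9,12]: after
F [10,11]: after
G [13,15]: after
H [14,16]: after
I [17,19]: after
J [18,20]: after

A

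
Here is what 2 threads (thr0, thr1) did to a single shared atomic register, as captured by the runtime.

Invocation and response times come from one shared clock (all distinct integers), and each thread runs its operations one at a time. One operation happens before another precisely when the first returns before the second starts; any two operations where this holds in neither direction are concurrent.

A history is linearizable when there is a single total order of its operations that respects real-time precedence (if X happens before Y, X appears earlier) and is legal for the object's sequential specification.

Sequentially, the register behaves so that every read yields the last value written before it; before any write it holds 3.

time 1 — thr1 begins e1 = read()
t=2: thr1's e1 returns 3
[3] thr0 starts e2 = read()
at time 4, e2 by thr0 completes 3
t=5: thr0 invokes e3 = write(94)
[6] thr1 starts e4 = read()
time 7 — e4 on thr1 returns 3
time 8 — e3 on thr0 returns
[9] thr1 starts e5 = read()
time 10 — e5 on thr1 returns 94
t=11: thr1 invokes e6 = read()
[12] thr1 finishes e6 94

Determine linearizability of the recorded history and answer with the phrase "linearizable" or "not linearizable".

one valid linearization: e1, e2, e4, e3, e5, e6
after step 1 (e1 read() → 3): value 3
after step 2 (e2 read() → 3): value 3
after step 3 (e4 read() → 3): value 3
after step 4 (e3 write(94)): value 94
after step 5 (e5 read() → 94): value 94
after step 6 (e6 read() → 94): value 94

linearizable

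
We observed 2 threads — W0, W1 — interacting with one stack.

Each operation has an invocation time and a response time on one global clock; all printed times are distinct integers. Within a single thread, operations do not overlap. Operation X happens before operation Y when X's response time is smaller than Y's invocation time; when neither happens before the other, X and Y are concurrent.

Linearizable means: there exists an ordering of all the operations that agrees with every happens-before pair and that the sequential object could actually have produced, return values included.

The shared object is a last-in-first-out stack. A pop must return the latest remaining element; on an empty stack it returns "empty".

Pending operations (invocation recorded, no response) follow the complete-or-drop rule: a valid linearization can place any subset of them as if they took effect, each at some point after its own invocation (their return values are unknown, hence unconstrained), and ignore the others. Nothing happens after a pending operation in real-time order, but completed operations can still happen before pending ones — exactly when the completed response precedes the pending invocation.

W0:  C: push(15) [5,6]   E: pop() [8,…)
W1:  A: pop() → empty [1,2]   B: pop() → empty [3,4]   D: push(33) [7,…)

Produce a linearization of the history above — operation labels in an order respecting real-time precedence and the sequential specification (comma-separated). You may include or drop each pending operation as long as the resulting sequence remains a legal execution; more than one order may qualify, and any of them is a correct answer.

1. A pop() → empty, leaving stack <>
2. B pop() → empty, leaving stack <>
3. C push(15), leaving stack <15>

A, B, C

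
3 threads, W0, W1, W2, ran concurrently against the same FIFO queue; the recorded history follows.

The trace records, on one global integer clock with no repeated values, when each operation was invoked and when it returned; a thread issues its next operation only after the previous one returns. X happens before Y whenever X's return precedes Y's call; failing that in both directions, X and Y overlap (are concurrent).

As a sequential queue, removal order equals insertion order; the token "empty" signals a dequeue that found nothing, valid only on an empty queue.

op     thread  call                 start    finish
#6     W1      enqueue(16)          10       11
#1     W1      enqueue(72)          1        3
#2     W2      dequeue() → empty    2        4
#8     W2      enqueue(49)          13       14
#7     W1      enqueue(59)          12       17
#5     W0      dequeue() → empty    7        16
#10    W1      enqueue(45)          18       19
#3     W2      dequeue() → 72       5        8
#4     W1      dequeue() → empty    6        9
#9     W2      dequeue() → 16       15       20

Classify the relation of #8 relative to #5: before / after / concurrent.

concurrent

#8 spans [13,14], #5 spans [7,16]
the intervals overlap in both directions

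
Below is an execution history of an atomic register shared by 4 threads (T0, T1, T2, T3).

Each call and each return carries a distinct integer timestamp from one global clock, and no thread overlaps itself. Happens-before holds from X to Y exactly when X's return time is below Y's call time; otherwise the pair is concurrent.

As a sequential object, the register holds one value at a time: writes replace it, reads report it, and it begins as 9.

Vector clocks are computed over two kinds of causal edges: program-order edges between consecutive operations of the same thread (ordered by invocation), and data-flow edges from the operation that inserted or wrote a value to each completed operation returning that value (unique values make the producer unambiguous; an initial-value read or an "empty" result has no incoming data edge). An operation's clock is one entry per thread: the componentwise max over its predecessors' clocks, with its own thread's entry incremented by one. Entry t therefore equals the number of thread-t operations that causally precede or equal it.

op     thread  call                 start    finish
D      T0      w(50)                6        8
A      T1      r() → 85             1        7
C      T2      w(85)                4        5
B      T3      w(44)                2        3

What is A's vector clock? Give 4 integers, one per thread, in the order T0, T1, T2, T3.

VC(B, invoked at 2): no causal predecessors; +1 on T3 → (0, 0, 0, 1)
VC(C, invoked at 4): no causal predecessors; +1 on T2 → (0, 0, 1, 0)
VC(D, invoked at 6): no causal predecessors; +1 on T0 → (1, 0, 0, 0)
merge at A (invoked 1): VC(C)=(0, 0, 1, 0), own-thread bump on T1 → (0, 1, 1, 0)
target: VC(A) = (0, 1, 1, 0)

(0, 1, 1, 0)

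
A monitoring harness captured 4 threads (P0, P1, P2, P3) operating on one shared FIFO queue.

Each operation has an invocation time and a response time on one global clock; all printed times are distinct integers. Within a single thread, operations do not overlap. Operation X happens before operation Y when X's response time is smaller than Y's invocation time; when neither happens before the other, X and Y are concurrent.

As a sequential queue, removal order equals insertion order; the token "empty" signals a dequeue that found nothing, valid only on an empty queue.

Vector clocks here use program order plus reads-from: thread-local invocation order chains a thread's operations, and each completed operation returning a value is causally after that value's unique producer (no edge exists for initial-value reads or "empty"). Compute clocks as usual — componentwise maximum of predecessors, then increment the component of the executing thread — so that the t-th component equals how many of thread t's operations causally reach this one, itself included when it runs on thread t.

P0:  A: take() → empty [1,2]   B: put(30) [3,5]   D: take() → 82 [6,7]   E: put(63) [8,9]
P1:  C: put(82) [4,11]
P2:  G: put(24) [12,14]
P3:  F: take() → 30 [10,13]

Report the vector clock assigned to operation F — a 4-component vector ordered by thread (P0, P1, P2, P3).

root op G, invoked 12: fresh clock plus P2's own tick → (0, 0, 1, 0)
root op C, invoked 4: fresh clock plus P1's own tick → (0, 1, 0, 0)
root op A, invoked 1: fresh clock plus P0's own tick → (1, 0, 0, 0)
merge at B (invoked 3): VC(A)=(1, 0, 0, 0), own-thread bump on P0 → (2, 0, 0, 0)
merge at F (invoked 10): VC(B)=(2, 0, 0, 0), own-thread bump on P3 → (2, 0, 0, 1)
merge at D (invoked 6): VC(B)=(2, 0, 0, 0), VC(C)=(0, 1, 0, 0), own-thread bump on P0 → (3, 1, 0, 0)
merge at E (invoked 8): VC(D)=(3, 1, 0, 0), own-thread bump on P0 → (4, 1, 0, 0)
target: VC(F) = (2, 0, 0, 1)

(2, 0, 0, 1)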